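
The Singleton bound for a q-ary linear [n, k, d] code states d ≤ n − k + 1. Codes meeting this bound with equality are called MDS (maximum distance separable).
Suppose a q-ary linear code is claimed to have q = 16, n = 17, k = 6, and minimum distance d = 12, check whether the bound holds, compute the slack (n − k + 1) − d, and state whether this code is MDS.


Singleton RHS = n − k + 1 = 12, slack = 0, bound satisfied, MDS.

Singleton bound: d ≤ n − k + 1.
Here n = 17, k = 6, so n − k + 1 = 12.
Given d = 12, check d ≤ 12: YES.
Slack = (n − k + 1) − d = 0.
The code is MDS (slack = 0).
Description: the claimed parameters are [17, 6, 12]_16; such a code would be MDS (meets Singleton bound).


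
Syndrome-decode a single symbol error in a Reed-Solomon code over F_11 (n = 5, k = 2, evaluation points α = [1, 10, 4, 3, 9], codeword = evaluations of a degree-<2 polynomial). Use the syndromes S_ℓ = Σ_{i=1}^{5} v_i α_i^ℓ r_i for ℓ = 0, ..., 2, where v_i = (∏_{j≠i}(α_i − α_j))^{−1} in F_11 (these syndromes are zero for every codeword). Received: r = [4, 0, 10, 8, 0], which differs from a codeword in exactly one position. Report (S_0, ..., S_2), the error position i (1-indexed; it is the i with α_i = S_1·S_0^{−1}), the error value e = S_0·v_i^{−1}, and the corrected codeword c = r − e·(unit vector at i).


S = (1, 9, 4), error at position 5, error magnitude e = 2, c = [4, 0, 10, 8, 9].

Step 1: column multipliers v_i = (∏_{j≠i}(α_i − α_j))^{−1} mod 11.
  i = 1 (α = 1): (1−10)(1−4)(1−3)(1−9) = (−9)·(−3)·(−2)·(−8) = 432 ≡ 3, so v_1 = 3^{−1} = 4 (mod 11).
  i = 2 (α = 10): (10−1)(10−4)(10−3)(10−9) = 9·6·7·1 = 378 ≡ 4, so v_2 = 4^{−1} = 3 (mod 11).
  i = 3 (α = 4): (4−1)(4−10)(4−3)(4−9) = 3·(−6)·1·(−5) = 90 ≡ 2, so v_3 = 2^{−1} = 6 (mod 11).
  i = 4 (α = 3): (3−1)(3−10)(3−4)(3−9) = 2·(−7)·(−1)·(−6) = −84 ≡ 4, so v_4 = 4^{−1} = 3 (mod 11).
  i = 5 (α = 9): (9−1)(9−10)(9−4)(9−3) = 8·(−1)·5·6 = −240 ≡ 2, so v_5 = 2^{−1} = 6 (mod 11).
  v = [4, 3, 6, 3, 6].
Step 2: syndromes of r = [4, 0, 10, 8, 0] (all sums mod 11).
  S_0 = Σ v_i r_i = 4·4 + 3·0 + 6·10 + 3·8 + 6·0 = 100 ≡ 1.
  S_1 = Σ v_i α_i r_i = 4·1·4 + 3·10·0 + 6·4·10 + 3·3·8 + 6·9·0 = 328 ≡ 9.
  α_i^2 mod 11 = [1, 1, 5, 9, 4].
  S_2 = Σ v_i α_i^2 r_i = 4·1·4 + 3·1·0 + 6·5·10 + 3·9·8 + 6·4·0 = 532 ≡ 4.
  S = (1, 9, 4) ≠ 0, so r is not a codeword (an error is present).
Step 3: locate the error. For a single error e at position i, S_ℓ = v_i·e·α_i^ℓ, so α_err = S_1/S_0.
  S_0^{−1} = 1^{−1} = 1 (mod 11), so α_err = 9·1 = 9 ≡ 9 = α_5. Error position i = 5.
  Consistency check: S_2/S_1 = 4·5 = 20 ≡ 9 = α_err ✓ (single-error assumption holds).
Step 4: error magnitude e = S_0/v_5 = S_0·∏_{j≠5}(α_5 − α_j) = 1·2 = 2 ≡ 2 (mod 11).
Step 5: correct position 5: c_5 = r_5 − e = 0 − 2 ≡ 9 (mod 11). Hence c = [4, 0, 10, 8, 9].
  Check: interpolating c through the α_i gives m(x) = 2 + 2·x (degree < 2) with m(α_i) = c_i for every i, so c is indeed a codeword.


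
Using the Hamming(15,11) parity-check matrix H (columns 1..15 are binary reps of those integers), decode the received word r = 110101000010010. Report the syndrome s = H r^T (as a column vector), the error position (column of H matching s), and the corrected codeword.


s = (0, 1, 0, 0)^T, error position = 4, corrected codeword c = 110001000010010

Compute s = H r^T mod 2 one row at a time:
  s_1 = 0 + 0 + 0 + 1 + 0 + 0 + 1 + 0 = 2 ≡ 0 (mod 2).
  s_2 = 1 + 0 + 1 + 0 + 0 + 0 + 1 + 0 = 3 ≡ 1 (mod 2).
  s_3 = 1 + 0 + 1 + 0 + 0 + 1 + 1 + 0 = 4 ≡ 0 (mod 2).
  s_4 = 1 + 0 + 0 + 0 + 0 + 1 + 0 + 0 = 2 ≡ 0 (mod 2).
s = (0, 1, 0, 0)^T — this equals column 4 of H (binary 0100), so error is at position 4.
Correct: flip bit 4 of r = 110101000010010 to get c = 110001000010010.


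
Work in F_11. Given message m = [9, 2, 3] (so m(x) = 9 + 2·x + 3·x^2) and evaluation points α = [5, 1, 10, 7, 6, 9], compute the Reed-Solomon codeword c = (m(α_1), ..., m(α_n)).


c = [6, 3, 10, 5, 8, 6]

Message polynomial: m(x) = 9 + 2·x + 3·x^2 (mod 11).
For each evaluation point α_i, compute m(α_i) mod 11:
  α_1 = 5: Horner steps 3 → 6 → 6, so m(5) = 6.
  α_2 = 1: Horner steps 3 → 5 → 3, so m(1) = 3.
  α_3 = 10: Horner steps 3 → 10 → 10, so m(10) = 10.
  α_4 = 7: Horner steps 3 → 1 → 5, so m(7) = 5.
  α_5 = 6: Horner steps 3 → 9 → 8, so m(6) = 8.
  α_6 = 9: Horner steps 3 → 7 → 6, so m(9) = 6.
Codeword c = [6, 3, 10, 5, 8, 6] ∈ F_11^6.


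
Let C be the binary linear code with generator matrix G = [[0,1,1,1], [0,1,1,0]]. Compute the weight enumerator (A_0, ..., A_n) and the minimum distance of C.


Weight distribution: A_0 = 1, A_1 = 1, A_2 = 1, A_3 = 1. Minimum distance d = 1.

Enumerate all 2^2 = 4 messages m ∈ F_2^2.
For each, compute codeword c = mG in F_2^4, then tally its weight.
  m = 00 → c = 0000, weight = 0.
  m = 10 → c = 0111, weight = 3.
  m = 01 → c = 0110, weight = 2.
  m = 11 → c = 0001, weight = 1.
Tally weights:
  weight 0: 1 codewords.
  weight 1: 1 codewords.
  weight 2: 1 codewords.
  weight 3: 1 codewords.
Minimum distance d = smallest w > 0 with A_w > 0 = 1.
Sanity: Σ A_w = 4 = 2^2 = 4 ✓.


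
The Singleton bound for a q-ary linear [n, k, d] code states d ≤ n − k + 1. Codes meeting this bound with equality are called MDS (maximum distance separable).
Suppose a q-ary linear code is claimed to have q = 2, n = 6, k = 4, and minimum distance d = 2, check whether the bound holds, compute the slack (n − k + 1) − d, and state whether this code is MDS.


Singleton RHS = n − k + 1 = 3, slack = 1, bound satisfied, not MDS.

Singleton bound: d ≤ n − k + 1.
Here n = 6, k = 4, so n − k + 1 = 3.
Given d = 2, check d ≤ 3: YES.
Slack = (n − k + 1) − d = 1.
The code is NOT MDS (slack = 1 > 0).
Description: the claimed parameters are [6, 4, 2]_2; such a code would be non-MDS.


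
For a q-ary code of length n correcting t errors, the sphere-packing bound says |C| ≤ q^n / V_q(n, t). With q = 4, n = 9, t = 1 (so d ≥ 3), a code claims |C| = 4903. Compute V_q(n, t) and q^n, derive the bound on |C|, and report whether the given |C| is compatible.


V_q(n, t) = 28, q^n = 262144, Hamming bound = 9362, |C| = 4903 ≤ bound (satisfied).

Step 1: Compute V_q(n, t) = Σ_{j=0}^1 C(n, j) (q−1)^j.
  j = 0: C(9,0)·(3)^0 = 1·1 = 1.
  j = 1: C(9,1)·(3)^1 = 9·3 = 27.
  V_q(n, t) = 1 + 27 = 28.
Step 2: q^n = 4^9 = 262144.
Step 3: Hamming bound ⌊q^n / V_q(n,t)⌋ = ⌊262144/28⌋ = 9362.
Step 4: Compare |C| = 4903 to 9362: satisfied.
The claimed |C| lies below the Hamming bound.


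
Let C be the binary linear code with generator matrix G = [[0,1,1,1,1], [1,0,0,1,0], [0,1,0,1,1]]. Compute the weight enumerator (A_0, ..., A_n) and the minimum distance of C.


Weight distribution: A_0 = 1, A_1 = 1, A_2 = 1, A_3 = 3, A_4 = 2. Minimum distance d = 1.

Enumerate all 2^3 = 8 messages m ∈ F_2^3.
For each, compute codeword c = mG in F_2^5, then tally its weight.
  m = 000 → c = 00000, weight = 0.
  m = 100 → c = 01111, weight = 4.
  m = 010 → c = 10010, weight = 2.
  m = 110 → c = 11101, weight = 4.
  m = 001 → c = 01011, weight = 3.
  m = 101 → c = 00100, weight = 1.
  m = 011 → c = 11001, weight = 3.
  m = 111 → c = 10110, weight = 3.
Tally weights:
  weight 0: 1 codewords.
  weight 1: 1 codewords.
  weight 2: 1 codewords.
  weight 3: 3 codewords.
  weight 4: 2 codewords.
Minimum distance d = smallest w > 0 with A_w > 0 = 1.
Sanity: Σ A_w = 8 = 2^3 = 8 ✓.


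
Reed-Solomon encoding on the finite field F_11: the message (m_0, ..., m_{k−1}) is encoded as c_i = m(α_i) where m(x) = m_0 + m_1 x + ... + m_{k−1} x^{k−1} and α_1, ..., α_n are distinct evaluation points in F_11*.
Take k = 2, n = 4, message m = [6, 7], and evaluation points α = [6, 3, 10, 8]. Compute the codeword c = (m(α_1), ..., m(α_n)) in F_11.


c = [4, 5, 10, 7]

Message polynomial: m(x) = 6 + 7·x (mod 11).
For each evaluation point α_i, compute m(α_i) mod 11:
  α_1 = 6: Horner steps 7 → 4, so m(6) = 4.
  α_2 = 3: Horner steps 7 → 5, so m(3) = 5.
  α_3 = 10: Horner steps 7 → 10, so m(10) = 10.
  α_4 = 8: Horner steps 7 → 7, so m(8) = 7.
Codeword c = [4, 5, 10, 7] ∈ F_11^4.


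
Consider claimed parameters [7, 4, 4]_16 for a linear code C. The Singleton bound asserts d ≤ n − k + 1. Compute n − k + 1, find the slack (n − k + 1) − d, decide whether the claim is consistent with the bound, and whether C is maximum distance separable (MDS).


Singleton RHS = n − k + 1 = 4, slack = 0, bound satisfied, MDS.

Singleton bound: d ≤ n − k + 1.
Here n = 7, k = 4, so n − k + 1 = 4.
Given d = 4, check d ≤ 4: YES.
Slack = (n − k + 1) − d = 0.
The code is MDS (slack = 0).
Description: the claimed parameters are [7, 4, 4]_16; such a code would be MDS (meets Singleton bound).


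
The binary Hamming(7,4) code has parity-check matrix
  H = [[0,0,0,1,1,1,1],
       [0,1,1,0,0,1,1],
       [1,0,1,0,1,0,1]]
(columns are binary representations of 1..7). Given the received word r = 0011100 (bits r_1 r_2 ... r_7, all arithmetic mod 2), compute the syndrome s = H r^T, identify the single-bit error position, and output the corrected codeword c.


s = (0, 1, 0)^T, error position = 2, corrected codeword c = 0111100

Compute s = H r^T mod 2 one row at a time:
  s_1 = 1 + 1 + 0 + 0 = 2 ≡ 0 (mod 2).
  s_2 = 0 + 1 + 0 + 0 = 1 ≡ 1 (mod 2).
  s_3 = 0 + 1 + 1 + 0 = 2 ≡ 0 (mod 2).
s = (0, 1, 0)^T — this equals column 2 of H (binary 010), so error is at position 2.
Correct: flip bit 2 of r = 0011100 to get c = 0111100.


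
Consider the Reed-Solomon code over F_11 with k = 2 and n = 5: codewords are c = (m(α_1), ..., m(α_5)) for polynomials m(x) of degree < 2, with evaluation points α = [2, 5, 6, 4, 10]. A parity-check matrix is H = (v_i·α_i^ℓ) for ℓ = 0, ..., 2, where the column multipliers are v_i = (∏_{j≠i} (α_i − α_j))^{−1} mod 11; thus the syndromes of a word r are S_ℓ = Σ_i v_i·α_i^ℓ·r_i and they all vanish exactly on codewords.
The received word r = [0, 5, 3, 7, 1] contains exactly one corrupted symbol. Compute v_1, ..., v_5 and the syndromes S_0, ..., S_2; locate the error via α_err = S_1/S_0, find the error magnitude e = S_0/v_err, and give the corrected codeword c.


S = (2, 9, 2), error at position 5, error magnitude e = 6, c = [0, 5, 3, 7, 6].

Step 1: column multipliers v_i = (∏_{j≠i}(α_i − α_j))^{−1} mod 11.
  i = 1 (α = 2): (2−5)(2−6)(2−4)(2−10) = (−3)·(−4)·(−2)·(−8) = 192 ≡ 5, so v_1 = 5^{−1} = 9 (mod 11).
  i = 2 (α = 5): (5−2)(5−6)(5−4)(5−10) = 3·(−1)·1·(−5) = 15 ≡ 4, so v_2 = 4^{−1} = 3 (mod 11).
  i = 3 (α = 6): (6−2)(6−5)(6−4)(6−10) = 4·1·2·(−4) = −32 ≡ 1, so v_3 = 1^{−1} = 1 (mod 11).
  i = 4 (α = 4): (4−2)(4−5)(4−6)(4−10) = 2·(−1)·(−2)·(−6) = −24 ≡ 9, so v_4 = 9^{−1} = 5 (mod 11).
  i = 5 (α = 10): (10−2)(10−5)(10−6)(10−4) = 8·5·4·6 = 960 ≡ 3, so v_5 = 3^{−1} = 4 (mod 11).
  v = [9, 3, 1, 5, 4].
Step 2: syndromes of r = [0, 5, 3, 7, 1] (all sums mod 11).
  S_0 = Σ v_i r_i = 9·0 + 3·5 + 1·3 + 5·7 + 4·1 = 57 ≡ 2.
  S_1 = Σ v_i α_i r_i = 9·2·0 + 3·5·5 + 1·6·3 + 5·4·7 + 4·10·1 = 273 ≡ 9.
  α_i^2 mod 11 = [4, 3, 3, 5, 1].
  S_2 = Σ v_i α_i^2 r_i = 9·4·0 + 3·3·5 + 1·3·3 + 5·5·7 + 4·1·1 = 233 ≡ 2.
  S = (2, 9, 2) ≠ 0, so r is not a codeword (an error is present).
Step 3: locate the error. For a single error e at position i, S_ℓ = v_i·e·α_i^ℓ, so α_err = S_1/S_0.
  S_0^{−1} = 2^{−1} = 6 (mod 11), so α_err = 9·6 = 54 ≡ 10 = α_5. Error position i = 5.
  Consistency check: S_2/S_1 = 2·5 = 10 ≡ 10 = α_err ✓ (single-error assumption holds).
Step 4: error magnitude e = S_0/v_5 = S_0·∏_{j≠5}(α_5 − α_j) = 2·3 = 6 ≡ 6 (mod 11).
Step 5: correct position 5: c_5 = r_5 − e = 1 − 6 ≡ 6 (mod 11). Hence c = [0, 5, 3, 7, 6].
  Check: interpolating c through the α_i gives m(x) = 4 + 9·x (degree < 2) with m(α_i) = c_i for every i, so c is indeed a codeword.


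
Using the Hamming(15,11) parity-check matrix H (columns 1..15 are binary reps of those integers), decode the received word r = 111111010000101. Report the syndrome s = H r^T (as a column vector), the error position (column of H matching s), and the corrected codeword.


s = (1, 1, 0, 1)^T, error position = 13, corrected codeword c = 111111010000001

Compute s = H r^T mod 2 one row at a time:
  s_1 = 1 + 0 + 0 + 0 + 0 + 1 + 0 + 1 = 3 ≡ 1 (mod 2).
  s_2 = 1 + 1 + 1 + 0 + 0 + 1 + 0 + 1 = 5 ≡ 1 (mod 2).
  s_3 = 1 + 1 + 1 + 0 + 0 + 0 + 0 + 1 = 4 ≡ 0 (mod 2).
  s_4 = 1 + 1 + 1 + 0 + 0 + 0 + 1 + 1 = 5 ≡ 1 (mod 2).
s = (1, 1, 0, 1)^T — this equals column 13 of H (binary 1101), so error is at position 13.
Correct: flip bit 13 of r = 111111010000101 to get c = 111111010000001.


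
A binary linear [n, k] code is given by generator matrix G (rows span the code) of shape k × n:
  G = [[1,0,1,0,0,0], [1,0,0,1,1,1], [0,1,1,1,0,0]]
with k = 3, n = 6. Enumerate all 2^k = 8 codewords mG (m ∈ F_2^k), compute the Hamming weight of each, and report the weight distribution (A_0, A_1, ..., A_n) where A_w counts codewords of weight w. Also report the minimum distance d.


Weight distribution: A_0 = 1, A_2 = 1, A_3 = 3, A_4 = 2, A_5 = 1. Minimum distance d = 2.

Enumerate all 2^3 = 8 messages m ∈ F_2^3.
For each, compute codeword c = mG in F_2^6, then tally its weight.
  m = 000 → c = 000000, weight = 0.
  m = 100 → c = 101000, weight = 2.
  m = 010 → c = 100111, weight = 4.
  m = 110 → c = 001111, weight = 4.
  m = 001 → c = 011100, weight = 3.
  m = 101 → c = 110100, weight = 3.
  m = 011 → c = 111011, weight = 5.
  m = 111 → c = 010011, weight = 3.
Tally weights:
  weight 0: 1 codewords.
  weight 2: 1 codewords.
  weight 3: 3 codewords.
  weight 4: 2 codewords.
  weight 5: 1 codewords.
Minimum distance d = smallest w > 0 with A_w > 0 = 2.
Sanity: Σ A_w = 8 = 2^3 = 8 ✓.


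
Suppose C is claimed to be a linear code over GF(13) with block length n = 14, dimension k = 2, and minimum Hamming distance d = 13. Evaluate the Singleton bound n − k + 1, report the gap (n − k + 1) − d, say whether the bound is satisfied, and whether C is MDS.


Singleton RHS = n − k + 1 = 13, slack = 0, bound satisfied, MDS.

Singleton bound: d ≤ n − k + 1.
Here n = 14, k = 2, so n − k + 1 = 13.
Given d = 13, check d ≤ 13: YES.
Slack = (n − k + 1) − d = 0.
The code is MDS (slack = 0).
Description: the claimed parameters are [14, 2, 13]_13; such a code would be MDS (meets Singleton bound).


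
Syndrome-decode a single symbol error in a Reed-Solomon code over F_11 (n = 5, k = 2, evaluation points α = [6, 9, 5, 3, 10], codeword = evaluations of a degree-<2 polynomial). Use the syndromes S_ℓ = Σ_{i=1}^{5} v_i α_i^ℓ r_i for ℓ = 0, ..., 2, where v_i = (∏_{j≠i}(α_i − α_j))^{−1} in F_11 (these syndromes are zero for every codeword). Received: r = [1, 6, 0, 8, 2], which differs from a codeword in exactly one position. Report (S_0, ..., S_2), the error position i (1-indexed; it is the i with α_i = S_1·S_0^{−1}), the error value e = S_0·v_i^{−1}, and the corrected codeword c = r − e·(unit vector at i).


S = (9, 10, 5), error at position 1, error magnitude e = 5, c = [7, 6, 0, 8, 2].

Step 1: column multipliers v_i = (∏_{j≠i}(α_i − α_j))^{−1} mod 11.
  i = 1 (α = 6): (6−9)(6−5)(6−3)(6−10) = (−3)·1·3·(−4) = 36 ≡ 3, so v_1 = 3^{−1} = 4 (mod 11).
  i = 2 (α = 9): (9−6)(9−5)(9−3)(9−10) = 3·4·6·(−1) = −72 ≡ 5, so v_2 = 5^{−1} = 9 (mod 11).
  i = 3 (α = 5): (5−6)(5−9)(5−3)(5−10) = (−1)·(−4)·2·(−5) = −40 ≡ 4, so v_3 = 4^{−1} = 3 (mod 11).
  i = 4 (α = 3): (3−6)(3−9)(3−5)(3−10) = (−3)·(−6)·(−2)·(−7) = 252 ≡ 10, so v_4 = 10^{−1} = 10 (mod 11).
  i = 5 (α = 10): (10−6)(10−9)(10−5)(10−3) = 4·1·5·7 = 140 ≡ 8, so v_5 = 8^{−1} = 7 (mod 11).
  v = [4, 9, 3, 10, 7].
Step 2: syndromes of r = [1, 6, 0, 8, 2] (all sums mod 11).
  S_0 = Σ v_i r_i = 4·1 + 9·6 + 3·0 + 10·8 + 7·2 = 152 ≡ 9.
  S_1 = Σ v_i α_i r_i = 4·6·1 + 9·9·6 + 3·5·0 + 10·3·8 + 7·10·2 = 890 ≡ 10.
  α_i^2 mod 11 = [3, 4, 3, 9, 1].
  S_2 = Σ v_i α_i^2 r_i = 4·3·1 + 9·4·6 + 3·3·0 + 10·9·8 + 7·1·2 = 962 ≡ 5.
  S = (9, 10, 5) ≠ 0, so r is not a codeword (an error is present).
Step 3: locate the error. For a single error e at position i, S_ℓ = v_i·e·α_i^ℓ, so α_err = S_1/S_0.
  S_0^{−1} = 9^{−1} = 5 (mod 11), so α_err = 10·5 = 50 ≡ 6 = α_1. Error position i = 1.
  Consistency check: S_2/S_1 = 5·10 = 50 ≡ 6 = α_err ✓ (single-error assumption holds).
Step 4: error magnitude e = S_0/v_1 = S_0·∏_{j≠1}(α_1 − α_j) = 9·3 = 27 ≡ 5 (mod 11).
Step 5: correct position 1: c_1 = r_1 − e = 1 − 5 ≡ 7 (mod 11). Hence c = [7, 6, 0, 8, 2].
  Check: interpolating c through the α_i gives m(x) = 9 + 7·x (degree < 2) with m(α_i) = c_i for every i, so c is indeed a codeword.


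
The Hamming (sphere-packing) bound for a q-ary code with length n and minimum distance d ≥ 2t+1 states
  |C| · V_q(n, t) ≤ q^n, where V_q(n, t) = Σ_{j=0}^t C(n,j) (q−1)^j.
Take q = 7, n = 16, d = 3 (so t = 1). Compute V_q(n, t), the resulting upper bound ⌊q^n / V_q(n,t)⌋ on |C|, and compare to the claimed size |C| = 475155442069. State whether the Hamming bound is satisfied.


V_q(n, t) = 97, q^n = 33232930569601, Hamming bound = 342607531645, |C| = 475155442069 > bound (violated).

Step 1: Compute V_q(n, t) = Σ_{j=0}^1 C(n, j) (q−1)^j.
  j = 0: C(16,0)·(6)^0 = 1·1 = 1.
  j = 1: C(16,1)·(6)^1 = 16·6 = 96.
  V_q(n, t) = 1 + 96 = 97.
Step 2: q^n = 7^16 = 33232930569601.
Step 3: Hamming bound ⌊q^n / V_q(n,t)⌋ = ⌊33232930569601/97⌋ = 342607531645.
Step 4: Compare |C| = 475155442069 to 342607531645: violated.
The claimed |C| lies above the Hamming bound, so no 7-ary code of length 16 with d ≥ 3 can have 475155442069 codewords.


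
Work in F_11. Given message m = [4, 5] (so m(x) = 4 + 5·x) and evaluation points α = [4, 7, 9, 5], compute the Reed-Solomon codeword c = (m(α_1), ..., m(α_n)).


c = [2, 6, 5, 7]

Message polynomial: m(x) = 4 + 5·x (mod 11).
For each evaluation point α_i, compute m(α_i) mod 11:
  α_1 = 4: Horner steps 5 → 2, so m(4) = 2.
  α_2 = 7: Horner steps 5 → 6, so m(7) = 6.
  α_3 = 9: Horner steps 5 → 5, so m(9) = 5.
  α_4 = 5: Horner steps 5 → 7, so m(5) = 7.
Codeword c = [2, 6, 5, 7] ∈ F_11^4.


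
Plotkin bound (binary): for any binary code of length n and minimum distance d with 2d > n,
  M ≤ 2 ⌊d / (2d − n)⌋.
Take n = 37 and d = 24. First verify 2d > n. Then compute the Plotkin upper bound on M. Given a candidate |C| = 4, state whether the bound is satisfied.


Plotkin bound M ≤ 4; given |C| = 4 ≤ bound (satisfied).

Check applicability: 2d = 48, n = 37.
2d − n = 11 > 0, so Plotkin applies.
Compute d/(2d−n) = 24/11 ≈ 2.1818.
⌊d/(2d−n)⌋ = 2.
Plotkin bound: M ≤ 2·2 = 4.
Given |C| = 4, check: satisfied.
This |C| is at the Plotkin bound.


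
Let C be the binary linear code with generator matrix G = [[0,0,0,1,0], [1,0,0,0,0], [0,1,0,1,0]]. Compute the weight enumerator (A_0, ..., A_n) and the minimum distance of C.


Weight distribution: A_0 = 1, A_1 = 3, A_2 = 3, A_3 = 1. Minimum distance d = 1.

Enumerate all 2^3 = 8 messages m ∈ F_2^3.
For each, compute codeword c = mG in F_2^5, then tally its weight.
  m = 000 → c = 00000, weight = 0.
  m = 100 → c = 00010, weight = 1.
  m = 010 → c = 10000, weight = 1.
  m = 110 → c = 10010, weight = 2.
  m = 001 → c = 01010, weight = 2.
  m = 101 → c = 01000, weight = 1.
  m = 011 → c = 11010, weight = 3.
  m = 111 → c = 11000, weight = 2.
Tally weights:
  weight 0: 1 codewords.
  weight 1: 3 codewords.
  weight 2: 3 codewords.
  weight 3: 1 codewords.
Minimum distance d = smallest w > 0 with A_w > 0 = 1.
Sanity: Σ A_w = 8 = 2^3 = 8 ✓.


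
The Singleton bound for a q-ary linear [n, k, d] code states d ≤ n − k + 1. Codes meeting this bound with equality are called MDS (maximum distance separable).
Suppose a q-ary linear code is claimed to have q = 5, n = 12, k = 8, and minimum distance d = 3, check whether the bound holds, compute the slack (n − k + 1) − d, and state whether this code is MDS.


Singleton RHS = n − k + 1 = 5, slack = 2, bound satisfied, not MDS.

Singleton bound: d ≤ n − k + 1.
Here n = 12, k = 8, so n − k + 1 = 5.
Given d = 3, check d ≤ 5: YES.
Slack = (n − k + 1) − d = 2.
The code is NOT MDS (slack = 2 > 0).
Description: the claimed parameters are [12, 8, 3]_5; such a code would be non-MDS.


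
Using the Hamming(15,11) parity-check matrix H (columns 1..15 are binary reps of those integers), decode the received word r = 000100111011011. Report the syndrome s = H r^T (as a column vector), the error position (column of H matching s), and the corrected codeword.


s = (0, 1, 0, 0)^T, error position = 4, corrected codeword c = 000000111011011

Compute s = H r^T mod 2 one row at a time:
  s_1 = 1 + 1 + 0 + 1 + 1 + 0 + 1 + 1 = 6 ≡ 0 (mod 2).
  s_2 = 1 + 0 + 0 + 1 + 1 + 0 + 1 + 1 = 5 ≡ 1 (mod 2).
  s_3 = 0 + 0 + 0 + 1 + 0 + 1 + 1 + 1 = 4 ≡ 0 (mod 2).
  s_4 = 0 + 0 + 0 + 1 + 1 + 1 + 0 + 1 = 4 ≡ 0 (mod 2).
s = (0, 1, 0, 0)^T — this equals column 4 of H (binary 0100), so error is at position 4.
Correct: flip bit 4 of r = 000100111011011 to get c = 000000111011011.


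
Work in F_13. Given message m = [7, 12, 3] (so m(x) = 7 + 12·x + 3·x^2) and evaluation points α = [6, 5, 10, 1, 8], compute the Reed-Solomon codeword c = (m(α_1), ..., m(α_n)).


c = [5, 12, 11, 9, 9]

Message polynomial: m(x) = 7 + 12·x + 3·x^2 (mod 13).
For each evaluation point α_i, compute m(α_i) mod 13:
  α_1 = 6: Horner steps 3 → 4 → 5, so m(6) = 5.
  α_2 = 5: Horner steps 3 → 1 → 12, so m(5) = 12.
  α_3 = 10: Horner steps 3 → 3 → 11, so m(10) = 11.
  α_4 = 1: Horner steps 3 → 2 → 9, so m(1) = 9.
  α_5 = 8: Horner steps 3 → 10 → 9, so m(8) = 9.
Codeword c = [5, 12, 11, 9, 9] ∈ F_13^5.


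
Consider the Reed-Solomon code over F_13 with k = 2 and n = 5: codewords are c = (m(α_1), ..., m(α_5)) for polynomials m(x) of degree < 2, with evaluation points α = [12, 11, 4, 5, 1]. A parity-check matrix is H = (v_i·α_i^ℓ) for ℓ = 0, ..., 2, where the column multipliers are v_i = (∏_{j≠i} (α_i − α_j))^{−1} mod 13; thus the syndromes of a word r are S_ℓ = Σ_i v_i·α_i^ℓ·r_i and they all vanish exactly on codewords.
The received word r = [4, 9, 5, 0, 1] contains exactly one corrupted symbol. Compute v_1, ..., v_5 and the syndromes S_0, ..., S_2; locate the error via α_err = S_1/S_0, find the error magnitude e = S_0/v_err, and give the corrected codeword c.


S = (1, 1, 1), error at position 5, error magnitude e = 7, c = [4, 9, 5, 0, 7].

Step 1: column multipliers v_i = (∏_{j≠i}(α_i − α_j))^{−1} mod 13.
  i = 1 (α = 12): (12−11)(12−4)(12−5)(12−1) = 1·8·7·11 = 616 ≡ 5, so v_1 = 5^{−1} = 8 (mod 13).
  i = 2 (α = 11): (11−12)(11−4)(11−5)(11−1) = (−1)·7·6·10 = −420 ≡ 9, so v_2 = 9^{−1} = 3 (mod 13).
  i = 3 (α = 4): (4−12)(4−11)(4−5)(4−1) = (−8)·(−7)·(−1)·3 = −168 ≡ 1, so v_3 = 1^{−1} = 1 (mod 13).
  i = 4 (α = 5): (5−12)(5−11)(5−4)(5−1) = (−7)·(−6)·1·4 = 168 ≡ 12, so v_4 = 12^{−1} = 12 (mod 13).
  i = 5 (α = 1): (1−12)(1−11)(1−4)(1−5) = (−11)·(−10)·(−3)·(−4) = 1320 ≡ 7, so v_5 = 7^{−1} = 2 (mod 13).
  v = [8, 3, 1, 12, 2].
Step 2: syndromes of r = [4, 9, 5, 0, 1] (all sums mod 13).
  S_0 = Σ v_i r_i = 8·4 + 3·9 + 1·5 + 12·0 + 2·1 = 66 ≡ 1.
  S_1 = Σ v_i α_i r_i = 8·12·4 + 3·11·9 + 1·4·5 + 12·5·0 + 2·1·1 = 703 ≡ 1.
  α_i^2 mod 13 = [1, 4, 3, 12, 1].
  S_2 = Σ v_i α_i^2 r_i = 8·1·4 + 3·4·9 + 1·3·5 + 12·12·0 + 2·1·1 = 157 ≡ 1.
  S = (1, 1, 1) ≠ 0, so r is not a codeword (an error is present).
Step 3: locate the error. For a single error e at position i, S_ℓ = v_i·e·α_i^ℓ, so α_err = S_1/S_0.
  S_0^{−1} = 1^{−1} = 1 (mod 13), so α_err = 1·1 = 1 ≡ 1 = α_5. Error position i = 5.
  Consistency check: S_2/S_1 = 1·1 = 1 ≡ 1 = α_err ✓ (single-error assumption holds).
Step 4: error magnitude e = S_0/v_5 = S_0·∏_{j≠5}(α_5 − α_j) = 1·7 = 7 ≡ 7 (mod 13).
Step 5: correct position 5: c_5 = r_5 − e = 1 − 7 ≡ 7 (mod 13). Hence c = [4, 9, 5, 0, 7].
  Check: interpolating c through the α_i gives m(x) = 12 + 8·x (degree < 2) with m(α_i) = c_i for every i, so c is indeed a codeword.


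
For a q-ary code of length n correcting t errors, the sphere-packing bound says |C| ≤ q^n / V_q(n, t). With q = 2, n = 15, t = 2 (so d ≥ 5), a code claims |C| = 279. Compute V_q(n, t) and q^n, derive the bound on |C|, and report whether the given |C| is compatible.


V_q(n, t) = 121, q^n = 32768, Hamming bound = 270, |C| = 279 > bound (violated).

Step 1: Compute V_q(n, t) = Σ_{j=0}^2 C(n, j) (q−1)^j.
  j = 0: C(15,0)·(1)^0 = 1·1 = 1.
  j = 1: C(15,1)·(1)^1 = 15·1 = 15.
  j = 2: C(15,2)·(1)^2 = 105·1 = 105.
  V_q(n, t) = 1 + 15 + 105 = 121.
Step 2: q^n = 2^15 = 32768.
Step 3: Hamming bound ⌊q^n / V_q(n,t)⌋ = ⌊32768/121⌋ = 270.
Step 4: Compare |C| = 279 to 270: violated.
The claimed |C| lies above the Hamming bound, so no 2-ary code of length 15 with d ≥ 5 can have 279 codewords.


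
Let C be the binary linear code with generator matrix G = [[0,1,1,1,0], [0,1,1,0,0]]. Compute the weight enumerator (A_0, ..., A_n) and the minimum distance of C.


Weight distribution: A_0 = 1, A_1 = 1, A_2 = 1, A_3 = 1. Minimum distance d = 1.

Enumerate all 2^2 = 4 messages m ∈ F_2^2.
For each, compute codeword c = mG in F_2^5, then tally its weight.
  m = 00 → c = 00000, weight = 0.
  m = 10 → c = 01110, weight = 3.
  m = 01 → c = 01100, weight = 2.
  m = 11 → c = 00010, weight = 1.
Tally weights:
  weight 0: 1 codewords.
  weight 1: 1 codewords.
  weight 2: 1 codewords.
  weight 3: 1 codewords.
Minimum distance d = smallest w > 0 with A_w > 0 = 1.
Sanity: Σ A_w = 4 = 2^2 = 4 ✓.


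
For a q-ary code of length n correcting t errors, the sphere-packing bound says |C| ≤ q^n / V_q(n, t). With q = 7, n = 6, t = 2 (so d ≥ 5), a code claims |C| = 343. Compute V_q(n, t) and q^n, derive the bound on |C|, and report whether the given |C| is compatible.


V_q(n, t) = 577, q^n = 117649, Hamming bound = 203, |C| = 343 > bound (violated).

Step 1: Compute V_q(n, t) = Σ_{j=0}^2 C(n, j) (q−1)^j.
  j = 0: C(6,0)·(6)^0 = 1·1 = 1.
  j = 1: C(6,1)·(6)^1 = 6·6 = 36.
  j = 2: C(6,2)·(6)^2 = 15·36 = 540.
  V_q(n, t) = 1 + 36 + 540 = 577.
Step 2: q^n = 7^6 = 117649.
Step 3: Hamming bound ⌊q^n / V_q(n,t)⌋ = ⌊117649/577⌋ = 203.
Step 4: Compare |C| = 343 to 203: violated.
The claimed |C| lies above the Hamming bound, so no 7-ary code of length 6 with d ≥ 5 can have 343 codewords.


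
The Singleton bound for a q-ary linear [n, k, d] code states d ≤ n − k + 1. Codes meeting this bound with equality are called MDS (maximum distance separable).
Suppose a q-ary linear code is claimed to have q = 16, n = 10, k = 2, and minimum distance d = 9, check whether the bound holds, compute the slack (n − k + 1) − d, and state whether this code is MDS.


Singleton RHS = n − k + 1 = 9, slack = 0, bound satisfied, MDS.

Singleton bound: d ≤ n − k + 1.
Here n = 10, k = 2, so n − k + 1 = 9.
Given d = 9, check d ≤ 9: YES.
Slack = (n − k + 1) − d = 0.
The code is MDS (slack = 0).
Description: the claimed parameters are [10, 2, 9]_16; such a code would be MDS (meets Singleton bound).


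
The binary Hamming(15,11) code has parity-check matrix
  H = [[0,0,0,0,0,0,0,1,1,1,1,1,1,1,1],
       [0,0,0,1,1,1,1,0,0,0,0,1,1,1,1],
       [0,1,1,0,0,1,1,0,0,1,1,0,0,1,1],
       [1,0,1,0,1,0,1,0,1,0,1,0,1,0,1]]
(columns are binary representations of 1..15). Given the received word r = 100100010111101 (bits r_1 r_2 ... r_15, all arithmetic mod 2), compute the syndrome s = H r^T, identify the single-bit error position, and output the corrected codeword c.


s = (0, 0, 1, 0)^T, error position = 2, corrected codeword c = 110100010111101

Compute s = H r^T mod 2 one row at a time:
  s_1 = 1 + 0 + 1 + 1 + 1 + 1 + 0 + 1 = 6 ≡ 0 (mod 2).
  s_2 = 1 + 0 + 0 + 0 + 1 + 1 + 0 + 1 = 4 ≡ 0 (mod 2).
  s_3 = 0 + 0 + 0 + 0 + 1 + 1 + 0 + 1 = 3 ≡ 1 (mod 2).
  s_4 = 1 + 0 + 0 + 0 + 0 + 1 + 1 + 1 = 4 ≡ 0 (mod 2).
s = (0, 0, 1, 0)^T — this equals column 2 of H (binary 0010), so error is at position 2.
Correct: flip bit 2 of r = 100100010111101 to get c = 110100010111101.


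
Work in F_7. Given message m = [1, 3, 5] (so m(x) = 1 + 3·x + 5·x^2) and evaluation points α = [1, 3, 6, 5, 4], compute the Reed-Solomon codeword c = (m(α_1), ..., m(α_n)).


c = [2, 6, 3, 1, 2]

Message polynomial: m(x) = 1 + 3·x + 5·x^2 (mod 7).
For each evaluation point α_i, compute m(α_i) mod 7:
  α_1 = 1: Horner steps 5 → 1 → 2, so m(1) = 2.
  α_2 = 3: Horner steps 5 → 4 → 6, so m(3) = 6.
  α_3 = 6: Horner steps 5 → 5 → 3, so m(6) = 3.
  α_4 = 5: Horner steps 5 → 0 → 1, so m(5) = 1.
  α_5 = 4: Horner steps 5 → 2 → 2, so m(4) = 2.
Codeword c = [2, 6, 3, 1, 2] ∈ F_7^5.


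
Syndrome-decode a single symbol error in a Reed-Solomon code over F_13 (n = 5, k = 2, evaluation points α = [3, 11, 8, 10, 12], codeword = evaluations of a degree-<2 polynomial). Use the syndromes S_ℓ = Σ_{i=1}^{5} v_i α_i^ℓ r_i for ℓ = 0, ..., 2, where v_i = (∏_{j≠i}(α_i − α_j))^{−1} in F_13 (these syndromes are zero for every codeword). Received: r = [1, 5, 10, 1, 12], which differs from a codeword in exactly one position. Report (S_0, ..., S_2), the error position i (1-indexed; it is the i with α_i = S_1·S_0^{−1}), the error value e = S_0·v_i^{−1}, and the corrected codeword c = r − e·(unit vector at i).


S = (8, 2, 7), error at position 4, error magnitude e = 3, c = [1, 5, 10, 11, 12].

Step 1: column multipliers v_i = (∏_{j≠i}(α_i − α_j))^{−1} mod 13.
  i = 1 (α = 3): (3−11)(3−8)(3−10)(3−12) = (−8)·(−5)·(−7)·(−9) = 2520 ≡ 11, so v_1 = 11^{−1} = 6 (mod 13).
  i = 2 (α = 11): (11−3)(11−8)(11−10)(11−12) = 8·3·1·(−1) = −24 ≡ 2, so v_2 = 2^{−1} = 7 (mod 13).
  i = 3 (α = 8): (8−3)(8−11)(8−10)(8−12) = 5·(−3)·(−2)·(−4) = −120 ≡ 10, so v_3 = 10^{−1} = 4 (mod 13).
  i = 4 (α = 10): (10−3)(10−11)(10−8)(10−12) = 7·(−1)·2·(−2) = 28 ≡ 2, so v_4 = 2^{−1} = 7 (mod 13).
  i = 5 (α = 12): (12−3)(12−11)(12−8)(12−10) = 9·1·4·2 = 72 ≡ 7, so v_5 = 7^{−1} = 2 (mod 13).
  v = [6, 7, 4, 7, 2].
Step 2: syndromes of r = [1, 5, 10, 1, 12] (all sums mod 13).
  S_0 = Σ v_i r_i = 6·1 + 7·5 + 4·10 + 7·1 + 2·12 = 112 ≡ 8.
  S_1 = Σ v_i α_i r_i = 6·3·1 + 7·11·5 + 4·8·10 + 7·10·1 + 2·12·12 = 1081 ≡ 2.
  α_i^2 mod 13 = [9, 4, 12, 9, 1].
  S_2 = Σ v_i α_i^2 r_i = 6·9·1 + 7·4·5 + 4·12·10 + 7·9·1 + 2·1·12 = 761 ≡ 7.
  S = (8, 2, 7) ≠ 0, so r is not a codeword (an error is present).
Step 3: locate the error. For a single error e at position i, S_ℓ = v_i·e·α_i^ℓ, so α_err = S_1/S_0.
  S_0^{−1} = 8^{−1} = 5 (mod 13), so α_err = 2·5 = 10 ≡ 10 = α_4. Error position i = 4.
  Consistency check: S_2/S_1 = 7·7 = 49 ≡ 10 = α_err ✓ (single-error assumption holds).
Step 4: error magnitude e = S_0/v_4 = S_0·∏_{j≠4}(α_4 − α_j) = 8·2 = 16 ≡ 3 (mod 13).
Step 5: correct position 4: c_4 = r_4 − e = 1 − 3 ≡ 11 (mod 13). Hence c = [1, 5, 10, 11, 12].
  Check: interpolating c through the α_i gives m(x) = 6 + 7·x (degree < 2) with m(α_i) = c_i for every i, so c is indeed a codeword.


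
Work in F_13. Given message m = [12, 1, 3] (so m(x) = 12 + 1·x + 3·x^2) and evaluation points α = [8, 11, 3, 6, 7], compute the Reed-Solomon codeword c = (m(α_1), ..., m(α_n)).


c = [4, 9, 3, 9, 10]

Message polynomial: m(x) = 12 + 1·x + 3·x^2 (mod 13).
For each evaluation point α_i, compute m(α_i) mod 13:
  α_1 = 8: Horner steps 3 → 12 → 4, so m(8) = 4.
  α_2 = 11: Horner steps 3 → 8 → 9, so m(11) = 9.
  α_3 = 3: Horner steps 3 → 10 → 3, so m(3) = 3.
  α_4 = 6: Horner steps 3 → 6 → 9, so m(6) = 9.
  α_5 = 7: Horner steps 3 → 9 → 10, so m(7) = 10.
Codeword c = [4, 9, 3, 9, 10] ∈ F_13^5.


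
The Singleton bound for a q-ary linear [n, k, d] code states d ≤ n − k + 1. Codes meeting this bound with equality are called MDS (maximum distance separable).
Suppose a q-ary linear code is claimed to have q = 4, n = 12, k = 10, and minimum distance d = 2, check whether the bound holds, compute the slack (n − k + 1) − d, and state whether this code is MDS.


Singleton RHS = n − k + 1 = 3, slack = 1, bound satisfied, not MDS.

Singleton bound: d ≤ n − k + 1.
Here n = 12, k = 10, so n − k + 1 = 3.
Given d = 2, check d ≤ 3: YES.
Slack = (n − k + 1) − d = 1.
The code is NOT MDS (slack = 1 > 0).
Description: the claimed parameters are [12, 10, 2]_4; such a code would be non-MDS.


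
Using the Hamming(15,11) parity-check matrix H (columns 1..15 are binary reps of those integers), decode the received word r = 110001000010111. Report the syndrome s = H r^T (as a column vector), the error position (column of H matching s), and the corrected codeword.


s = (0, 0, 1, 0)^T, error position = 2, corrected codeword c = 100001000010111

Compute s = H r^T mod 2 one row at a time:
  s_1 = 0 + 0 + 0 + 1 + 0 + 1 + 1 + 1 = 4 ≡ 0 (mod 2).
  s_2 = 0 + 0 + 1 + 0 + 0 + 1 + 1 + 1 = 4 ≡ 0 (mod 2).
  s_3 = 1 + 0 + 1 + 0 + 0 + 1 + 1 + 1 = 5 ≡ 1 (mod 2).
  s_4 = 1 + 0 + 0 + 0 + 0 + 1 + 1 + 1 = 4 ≡ 0 (mod 2).
s = (0, 0, 1, 0)^T — this equals column 2 of H (binary 0010), so error is at position 2.
Correct: flip bit 2 of r = 110001000010111 to get c = 100001000010111.


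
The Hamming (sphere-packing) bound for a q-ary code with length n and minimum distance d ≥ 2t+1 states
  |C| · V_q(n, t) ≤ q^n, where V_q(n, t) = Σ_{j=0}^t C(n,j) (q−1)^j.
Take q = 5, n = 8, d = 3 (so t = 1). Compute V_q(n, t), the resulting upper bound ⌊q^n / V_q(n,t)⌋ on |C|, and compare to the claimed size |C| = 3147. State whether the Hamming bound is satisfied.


V_q(n, t) = 33, q^n = 390625, Hamming bound = 11837, |C| = 3147 ≤ bound (satisfied).

Step 1: Compute V_q(n, t) = Σ_{j=0}^1 C(n, j) (q−1)^j.
  j = 0: C(8,0)·(4)^0 = 1·1 = 1.
  j = 1: C(8,1)·(4)^1 = 8·4 = 32.
  V_q(n, t) = 1 + 32 = 33.
Step 2: q^n = 5^8 = 390625.
Step 3: Hamming bound ⌊q^n / V_q(n,t)⌋ = ⌊390625/33⌋ = 11837.
Step 4: Compare |C| = 3147 to 11837: satisfied.
The claimed |C| lies below the Hamming bound.


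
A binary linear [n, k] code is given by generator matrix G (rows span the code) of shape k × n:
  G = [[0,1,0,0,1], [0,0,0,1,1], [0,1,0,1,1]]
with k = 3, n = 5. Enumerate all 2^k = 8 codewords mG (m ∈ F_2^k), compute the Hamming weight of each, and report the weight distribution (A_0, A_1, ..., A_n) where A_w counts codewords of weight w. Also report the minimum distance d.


Weight distribution: A_0 = 1, A_1 = 3, A_2 = 3, A_3 = 1. Minimum distance d = 1.

Enumerate all 2^3 = 8 messages m ∈ F_2^3.
For each, compute codeword c = mG in F_2^5, then tally its weight.
  m = 000 → c = 00000, weight = 0.
  m = 100 → c = 01001, weight = 2.
  m = 010 → c = 00011, weight = 2.
  m = 110 → c = 01010, weight = 2.
  m = 001 → c = 01011, weight = 3.
  m = 101 → c = 00010, weight = 1.
  m = 011 → c = 01000, weight = 1.
  m = 111 → c = 00001, weight = 1.
Tally weights:
  weight 0: 1 codewords.
  weight 1: 3 codewords.
  weight 2: 3 codewords.
  weight 3: 1 codewords.
Minimum distance d = smallest w > 0 with A_w > 0 = 1.
Sanity: Σ A_w = 8 = 2^3 = 8 ✓.


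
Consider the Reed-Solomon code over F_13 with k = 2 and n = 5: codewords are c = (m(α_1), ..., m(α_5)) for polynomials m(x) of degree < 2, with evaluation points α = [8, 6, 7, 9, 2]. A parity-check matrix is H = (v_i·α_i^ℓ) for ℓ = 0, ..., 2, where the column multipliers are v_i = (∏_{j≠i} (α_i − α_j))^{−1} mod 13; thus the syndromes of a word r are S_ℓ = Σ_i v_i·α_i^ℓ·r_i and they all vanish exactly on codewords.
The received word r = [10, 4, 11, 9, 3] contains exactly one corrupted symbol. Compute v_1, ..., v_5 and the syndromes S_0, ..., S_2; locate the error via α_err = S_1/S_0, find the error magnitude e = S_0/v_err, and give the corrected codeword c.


S = (9, 2, 12), error at position 2, error magnitude e = 5, c = [10, 12, 11, 9, 3].

Step 1: column multipliers v_i = (∏_{j≠i}(α_i − α_j))^{−1} mod 13.
  i = 1 (α = 8): (8−6)(8−7)(8−9)(8−2) = 2·1·(−1)·6 = −12 ≡ 1, so v_1 = 1^{−1} = 1 (mod 13).
  i = 2 (α = 6): (6−8)(6−7)(6−9)(6−2) = (−2)·(−1)·(−3)·4 = −24 ≡ 2, so v_2 = 2^{−1} = 7 (mod 13).
  i = 3 (α = 7): (7−8)(7−6)(7−9)(7−2) = (−1)·1·(−2)·5 = 10 ≡ 10, so v_3 = 10^{−1} = 4 (mod 13).
  i = 4 (α = 9): (9−8)(9−6)(9−7)(9−2) = 1·3·2·7 = 42 ≡ 3, so v_4 = 3^{−1} = 9 (mod 13).
  i = 5 (α = 2): (2−8)(2−6)(2−7)(2−9) = (−6)·(−4)·(−5)·(−7) = 840 ≡ 8, so v_5 = 8^{−1} = 5 (mod 13).
  v = [1, 7, 4, 9, 5].
Step 2: syndromes of r = [10, 4, 11, 9, 3] (all sums mod 13).
  S_0 = Σ v_i r_i = 1·10 + 7·4 + 4·11 + 9·9 + 5·3 = 178 ≡ 9.
  S_1 = Σ v_i α_i r_i = 1·8·10 + 7·6·4 + 4·7·11 + 9·9·9 + 5·2·3 = 1315 ≡ 2.
  α_i^2 mod 13 = [12, 10, 10, 3, 4].
  S_2 = Σ v_i α_i^2 r_i = 1·12·10 + 7·10·4 + 4·10·11 + 9·3·9 + 5·4·3 = 1143 ≡ 12.
  S = (9, 2, 12) ≠ 0, so r is not a codeword (an error is present).
Step 3: locate the error. For a single error e at position i, S_ℓ = v_i·e·α_i^ℓ, so α_err = S_1/S_0.
  S_0^{−1} = 9^{−1} = 3 (mod 13), so α_err = 2·3 = 6 ≡ 6 = α_2. Error position i = 2.
  Consistency check: S_2/S_1 = 12·7 = 84 ≡ 6 = α_err ✓ (single-error assumption holds).
Step 4: error magnitude e = S_0/v_2 = S_0·∏_{j≠2}(α_2 − α_j) = 9·2 = 18 ≡ 5 (mod 13).
Step 5: correct position 2: c_2 = r_2 − e = 4 − 5 ≡ 12 (mod 13). Hence c = [10, 12, 11, 9, 3].
  Check: interpolating c through the α_i gives m(x) = 5 + 12·x (degree < 2) with m(α_i) = c_i for every i, so c is indeed a codeword.


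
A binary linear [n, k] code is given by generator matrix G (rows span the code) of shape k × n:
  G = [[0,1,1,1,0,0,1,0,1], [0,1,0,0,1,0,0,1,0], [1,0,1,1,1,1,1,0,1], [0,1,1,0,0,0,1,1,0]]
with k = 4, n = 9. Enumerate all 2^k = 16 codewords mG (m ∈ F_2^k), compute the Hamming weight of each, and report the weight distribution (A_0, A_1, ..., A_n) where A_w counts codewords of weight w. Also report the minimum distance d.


Weight distribution: A_0 = 1, A_3 = 4, A_4 = 4, A_5 = 2, A_6 = 2, A_7 = 2, A_8 = 1. Minimum distance d = 3.

Enumerate all 2^4 = 16 messages m ∈ F_2^4.
For each, compute codeword c = mG in F_2^9, then tally its weight.
  m = 0000 → c = 000000000, weight = 0.
  m = 1000 → c = 011100101, weight = 5.
  m = 0100 → c = 010010010, weight = 3.
  m = 1100 → c = 001110111, weight = 6.
  m = 0010 → c = 101111101, weight = 7.
  m = 1010 → c = 110011000, weight = 4.
  m = 0110 → c = 111101111, weight = 8.
  m = 1110 → c = 100001010, weight = 3.
  m = 0001 → c = 011000110, weight = 4.
  m = 1001 → c = 000100011, weight = 3.
  m = 0101 → c = 001010100, weight = 3.
  m = 1101 → c = 010110001, weight = 4.
  m = 0011 → c = 110111011, weight = 7.
  m = 1011 → c = 101011110, weight = 6.
  m = 0111 → c = 100101001, weight = 4.
  m = 1111 → c = 111001100, weight = 5.
Tally weights:
  weight 0: 1 codewords.
  weight 3: 4 codewords.
  weight 4: 4 codewords.
  weight 5: 2 codewords.
  weight 6: 2 codewords.
  weight 7: 2 codewords.
  weight 8: 1 codewords.
Minimum distance d = smallest w > 0 with A_w > 0 = 3.
Sanity: Σ A_w = 16 = 2^4 = 16 ✓.


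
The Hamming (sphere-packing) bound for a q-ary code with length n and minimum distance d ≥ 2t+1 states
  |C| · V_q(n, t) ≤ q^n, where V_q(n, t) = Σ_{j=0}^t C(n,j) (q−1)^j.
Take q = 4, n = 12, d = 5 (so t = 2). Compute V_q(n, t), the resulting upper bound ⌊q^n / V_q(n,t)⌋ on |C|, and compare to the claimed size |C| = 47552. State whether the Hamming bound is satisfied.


V_q(n, t) = 631, q^n = 16777216, Hamming bound = 26588, |C| = 47552 > bound (violated).

Step 1: Compute V_q(n, t) = Σ_{j=0}^2 C(n, j) (q−1)^j.
  j = 0: C(12,0)·(3)^0 = 1·1 = 1.
  j = 1: C(12,1)·(3)^1 = 12·3 = 36.
  j = 2: C(12,2)·(3)^2 = 66·9 = 594.
  V_q(n, t) = 1 + 36 + 594 = 631.
Step 2: q^n = 4^12 = 16777216.
Step 3: Hamming bound ⌊q^n / V_q(n,t)⌋ = ⌊16777216/631⌋ = 26588.
Step 4: Compare |C| = 47552 to 26588: violated.
The claimed |C| lies above the Hamming bound, so no 4-ary code of length 12 with d ≥ 5 can have 47552 codewords.
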